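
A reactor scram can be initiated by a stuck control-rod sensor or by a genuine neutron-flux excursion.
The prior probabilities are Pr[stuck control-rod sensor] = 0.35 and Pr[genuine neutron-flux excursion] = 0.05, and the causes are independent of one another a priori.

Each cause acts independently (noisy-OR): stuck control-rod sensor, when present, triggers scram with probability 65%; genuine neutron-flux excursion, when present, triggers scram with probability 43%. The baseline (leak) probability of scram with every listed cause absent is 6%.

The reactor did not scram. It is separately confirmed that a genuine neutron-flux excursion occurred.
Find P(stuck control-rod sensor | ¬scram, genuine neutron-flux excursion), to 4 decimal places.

Under noisy-OR, P(scram | causes) = 1 − (1−0.06)·∏(1−qᵢ) over the active causes.
Weight on stuck control-rod sensor=true, given the evidence: 0.18753×0.35 = 0.065635
Denominator P(¬scram | genuine neutron-flux excursion): 0.5358×0.65 + 0.18753×0.35 = 0.413905
P(stuck control-rod sensor | ¬scram, genuine neutron-flux excursion) = 0.065635/0.413905 ≈ 0.1586

P(stuck control-rod sensor | ¬scram, genuine neutron-flux excursion) ≈ 0.1586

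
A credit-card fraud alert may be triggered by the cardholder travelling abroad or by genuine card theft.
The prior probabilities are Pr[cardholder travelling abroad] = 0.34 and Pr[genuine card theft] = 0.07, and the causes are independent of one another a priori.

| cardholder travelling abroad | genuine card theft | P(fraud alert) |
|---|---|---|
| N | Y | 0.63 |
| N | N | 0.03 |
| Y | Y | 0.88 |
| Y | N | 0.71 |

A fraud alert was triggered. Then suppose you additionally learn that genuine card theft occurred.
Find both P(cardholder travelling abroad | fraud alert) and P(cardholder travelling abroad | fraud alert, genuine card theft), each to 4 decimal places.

P(fraud alert) = 0.03*0.66*0.93 + 0.63*0.66*0.07 + 0.71*0.34*0.93 + 0.88*0.34*0.07 = 0.018414 + 0.029106 + 0.224502 + 0.020944 = 0.292966
Of this, 0.245446 comes from 0.224502 + 0.020944 (the cardholder travelling abroad=true cases).
Hence the posterior is 0.245446/0.292966 ≈ 0.8378.

Now also conditioning on genuine card theft=true:
P(fraud alert | genuine card theft) = 0.63×0.66 + 0.88×0.34 = 0.415800 + 0.299200 = 0.715000
Of this, 0.299200 comes from 0.88×0.34 (the cardholder travelling abroad=true cases).
Hence the posterior is 0.299200/0.715000 ≈ 0.4185.
Conditioning on genuine card theft lowers the posterior on cardholder travelling abroad: the classic explaining-away effect in a common-effect structure.

P(cardholder travelling abroad | fraud alert) ≈ 0.8378; P(cardholder travelling abroad | fraud alert, genuine card theft) ≈ 0.4185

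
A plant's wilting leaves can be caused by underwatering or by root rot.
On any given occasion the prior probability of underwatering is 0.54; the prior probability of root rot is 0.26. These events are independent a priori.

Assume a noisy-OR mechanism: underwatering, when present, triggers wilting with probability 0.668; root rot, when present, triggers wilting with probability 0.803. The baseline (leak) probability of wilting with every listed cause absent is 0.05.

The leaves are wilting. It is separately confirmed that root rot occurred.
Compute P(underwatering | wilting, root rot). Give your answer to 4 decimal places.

Under noisy-OR, P(wilting | causes) = 1 − (1−0.05)·∏(1−qᵢ) over the active causes.
Sum P(wilting|·) weighted by the priors over both values of underwatering:
  P(wilting | root rot) = 0.81285*0.46 + 0.937866*0.54
        = 0.373911 + 0.506448 = 0.880359
Keeping only the underwatering-present terms gives 0.506448, so
  P(underwatering | wilting, root rot) = 0.506448 / 0.880359 ≈ 0.5753

P(underwatering | wilting, root rot) ≈ 0.5753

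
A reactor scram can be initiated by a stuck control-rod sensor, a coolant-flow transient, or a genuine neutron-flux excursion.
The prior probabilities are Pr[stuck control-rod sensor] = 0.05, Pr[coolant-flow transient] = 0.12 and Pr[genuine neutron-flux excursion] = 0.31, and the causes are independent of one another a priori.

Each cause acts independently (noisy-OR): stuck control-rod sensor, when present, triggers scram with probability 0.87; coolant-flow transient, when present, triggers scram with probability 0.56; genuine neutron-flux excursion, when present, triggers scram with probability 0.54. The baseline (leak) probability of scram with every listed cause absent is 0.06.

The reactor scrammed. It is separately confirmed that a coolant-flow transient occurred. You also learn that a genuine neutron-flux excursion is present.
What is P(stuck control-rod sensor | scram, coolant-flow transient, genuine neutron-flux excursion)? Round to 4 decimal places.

Under noisy-OR, P(scram | causes) = 1 − (1−0.06)·∏(1−qᵢ) over the active causes.
Numerator (weight on configurations with stuck control-rod sensor): 0.975267×0.05 = 0.048763
Denominator P(scram | coolant-flow transient, genuine neutron-flux excursion): 0.809744×0.95 + 0.975267×0.05 = 0.818020
P(stuck control-rod sensor | scram, coolant-flow transient, genuine neutron-flux excursion) = 0.048763/0.818020 ≈ 0.0596

P(stuck control-rod sensor | scram, coolant-flow transient, genuine neutron-flux excursion) ≈ 0.0596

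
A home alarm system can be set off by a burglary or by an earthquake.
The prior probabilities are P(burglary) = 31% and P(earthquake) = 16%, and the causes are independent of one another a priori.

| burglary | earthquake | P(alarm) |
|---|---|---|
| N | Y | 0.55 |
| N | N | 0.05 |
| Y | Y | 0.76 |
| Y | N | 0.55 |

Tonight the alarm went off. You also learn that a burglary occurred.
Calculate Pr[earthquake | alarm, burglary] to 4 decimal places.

Numerator (weight on configurations with earthquake): 0.76*0.16 = 0.121600
Normalizer over all consistent configurations: 0.55*0.84 + 0.76*0.16 = 0.583600
Posterior = 0.121600 / 0.583600 ≈ 0.2084

Pr[earthquake | alarm, burglary] ≈ 0.2084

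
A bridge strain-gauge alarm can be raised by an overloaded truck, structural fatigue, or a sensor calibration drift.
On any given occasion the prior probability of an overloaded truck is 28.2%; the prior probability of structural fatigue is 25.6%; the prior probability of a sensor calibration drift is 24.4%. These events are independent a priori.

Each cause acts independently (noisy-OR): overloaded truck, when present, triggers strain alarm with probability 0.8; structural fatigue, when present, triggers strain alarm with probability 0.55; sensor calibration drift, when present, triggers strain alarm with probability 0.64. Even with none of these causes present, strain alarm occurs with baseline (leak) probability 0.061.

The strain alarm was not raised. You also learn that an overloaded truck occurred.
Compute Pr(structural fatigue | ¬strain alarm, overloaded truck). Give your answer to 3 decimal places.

Under noisy-OR, P(strain alarm | causes) = 1 − (1−0.061)·∏(1−qᵢ) over the active causes.
By total probability over the 4 (structural fatigue, sensor calibration drift) configurations:
  P(¬strain alarm | overloaded truck) = 0.1878·0.744·0.756 + 0.067608·0.744·0.244 + 0.08451·0.256·0.756 + 0.030424·0.256·0.244
        = 0.105631 + 0.012273 + 0.016356 + 0.001900 = 0.136160
The terms with structural fatigue present sum to 0.018256, so
  P(structural fatigue | ¬strain alarm, overloaded truck) = 0.018256 / 0.136160 ≈ 0.134

Pr(structural fatigue | ¬strain alarm, overloaded truck) ≈ 0.134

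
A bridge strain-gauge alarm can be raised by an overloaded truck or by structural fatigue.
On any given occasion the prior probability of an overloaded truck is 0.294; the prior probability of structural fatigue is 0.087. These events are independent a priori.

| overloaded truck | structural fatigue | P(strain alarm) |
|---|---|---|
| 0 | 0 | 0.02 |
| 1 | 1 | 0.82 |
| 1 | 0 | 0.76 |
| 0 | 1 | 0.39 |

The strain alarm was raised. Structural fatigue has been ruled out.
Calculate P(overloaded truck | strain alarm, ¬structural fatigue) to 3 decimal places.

P(overloaded truck | strain alarm, ¬structural fatigue) ≈ 0.941

Numerator (weight on configurations with overloaded truck): 0.76·0.294 = 0.223440
Denominator P(strain alarm | ¬structural fatigue): 0.02·0.706 + 0.76·0.294 = 0.237560
P(overloaded truck | strain alarm, ¬structural fatigue) = 0.223440/0.237560 ≈ 0.941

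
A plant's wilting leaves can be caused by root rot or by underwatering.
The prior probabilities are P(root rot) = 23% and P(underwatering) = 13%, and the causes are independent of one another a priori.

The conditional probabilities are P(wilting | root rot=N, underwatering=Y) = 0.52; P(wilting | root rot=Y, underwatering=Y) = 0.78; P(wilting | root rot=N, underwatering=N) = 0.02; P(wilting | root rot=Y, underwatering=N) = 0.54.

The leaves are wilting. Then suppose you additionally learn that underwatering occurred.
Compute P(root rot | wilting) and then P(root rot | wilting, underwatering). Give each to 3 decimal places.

P(root rot | wilting) ≈ 0.667; P(root rot | wilting, underwatering) ≈ 0.309

Numerator (weight on configurations with root rot): 0.108054 + 0.023322 = 0.131376
Denominator P(wilting): 0.02*0.77*0.87 + 0.52*0.77*0.13 + 0.54*0.23*0.87 + 0.78*0.23*0.13 = 0.196826
Posterior = 0.131376 / 0.196826 ≈ 0.667

Now condition on the additional information:
For the numerator, keep only root rot=true terms: 0.78*0.23 = 0.179400
Denominator P(wilting | underwatering): 0.52*0.77 + 0.78*0.23 = 0.579800
Posterior = 0.179400 / 0.579800 ≈ 0.309
The drop from 0.667 to 0.309 is the explaining-away (discounting) effect.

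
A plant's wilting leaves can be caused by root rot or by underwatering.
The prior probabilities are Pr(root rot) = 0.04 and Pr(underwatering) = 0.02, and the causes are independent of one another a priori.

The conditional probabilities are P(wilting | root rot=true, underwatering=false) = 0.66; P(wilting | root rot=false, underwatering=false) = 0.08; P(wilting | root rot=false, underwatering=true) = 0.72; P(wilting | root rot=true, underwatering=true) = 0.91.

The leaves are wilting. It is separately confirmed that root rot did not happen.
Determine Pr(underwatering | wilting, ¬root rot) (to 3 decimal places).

Sum P(wilting|·) weighted by the priors over both values of underwatering:
  P(wilting | ¬root rot) = 0.08×0.98 + 0.72×0.02
        = 0.078400 + 0.014400 = 0.092800
Keeping only the underwatering-present terms gives 0.014400, so
  P(underwatering | wilting, ¬root rot) = 0.014400 / 0.092800 ≈ 0.155

Pr(underwatering | wilting, ¬root rot) ≈ 0.155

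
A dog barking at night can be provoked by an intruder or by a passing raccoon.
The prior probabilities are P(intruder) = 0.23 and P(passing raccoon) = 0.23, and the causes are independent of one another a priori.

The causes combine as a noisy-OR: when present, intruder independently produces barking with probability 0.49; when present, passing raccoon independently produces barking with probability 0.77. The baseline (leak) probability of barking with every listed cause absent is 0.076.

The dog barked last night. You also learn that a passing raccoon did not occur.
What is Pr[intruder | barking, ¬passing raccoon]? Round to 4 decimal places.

Pr[intruder | barking, ¬passing raccoon] ≈ 0.6751

Under noisy-OR, P(barking | causes) = 1 − (1−0.076)·∏(1−qᵢ) over the active causes.
Sum P(barking|·) weighted by the priors over both values of intruder:
  P(barking | ¬passing raccoon) = 0.076×0.77 + 0.52876×0.23
        = 0.058520 + 0.121615 = 0.180135
Configurations with intruder contribute 0.121615, so
  P(intruder | barking, ¬passing raccoon) = 0.121615 / 0.180135 ≈ 0.6751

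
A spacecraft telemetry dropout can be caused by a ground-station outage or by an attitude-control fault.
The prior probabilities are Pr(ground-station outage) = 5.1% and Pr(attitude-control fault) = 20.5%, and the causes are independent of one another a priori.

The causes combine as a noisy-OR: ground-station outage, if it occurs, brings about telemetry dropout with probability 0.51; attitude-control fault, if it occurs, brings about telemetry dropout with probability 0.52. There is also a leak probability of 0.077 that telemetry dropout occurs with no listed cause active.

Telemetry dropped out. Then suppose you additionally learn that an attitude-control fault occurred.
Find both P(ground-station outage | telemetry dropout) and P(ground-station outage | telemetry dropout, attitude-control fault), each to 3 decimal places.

Under noisy-OR, P(telemetry dropout | causes) = 1 − (1−0.077)·∏(1−qᵢ) over the active causes.
Numerator (weight on configurations with ground-station outage): 0.022208 + 0.008185 = 0.030393
Denominator P(telemetry dropout): 0.077·0.949·0.795 + 0.55696·0.949·0.205 + 0.54773·0.051·0.795 + 0.78291·0.051·0.205 = 0.196840
Posterior = 0.030393 / 0.196840 ≈ 0.154

With the extra evidence:
Weight on ground-station outage=true, given the evidence: 0.78291*0.051 = 0.039928
Denominator P(telemetry dropout | attitude-control fault): 0.55696*0.949 + 0.78291*0.051 = 0.568483
P(ground-station outage | telemetry dropout, attitude-control fault) = 0.039928/0.568483 ≈ 0.070
This is intercausal reasoning (explaining away): once attitude-control fault accounts for the telemetry dropout, ground-station outage becomes less likely.

P(ground-station outage | telemetry dropout) ≈ 0.154; P(ground-station outage | telemetry dropout, attitude-control fault) ≈ 0.070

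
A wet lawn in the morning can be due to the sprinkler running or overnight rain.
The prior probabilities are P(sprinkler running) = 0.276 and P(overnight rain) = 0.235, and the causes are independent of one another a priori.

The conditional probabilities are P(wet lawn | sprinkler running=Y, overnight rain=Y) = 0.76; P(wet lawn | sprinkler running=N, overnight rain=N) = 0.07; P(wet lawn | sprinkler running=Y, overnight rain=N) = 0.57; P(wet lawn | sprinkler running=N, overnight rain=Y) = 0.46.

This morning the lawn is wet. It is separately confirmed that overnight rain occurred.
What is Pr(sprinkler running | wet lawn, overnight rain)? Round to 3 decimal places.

Pr(sprinkler running | wet lawn, overnight rain) ≈ 0.386

Numerator (weight on configurations with sprinkler running): 0.76*0.276 = 0.209760
Denominator P(wet lawn | overnight rain): 0.46*0.724 + 0.76*0.276 = 0.542800
Posterior = 0.209760 / 0.542800 ≈ 0.386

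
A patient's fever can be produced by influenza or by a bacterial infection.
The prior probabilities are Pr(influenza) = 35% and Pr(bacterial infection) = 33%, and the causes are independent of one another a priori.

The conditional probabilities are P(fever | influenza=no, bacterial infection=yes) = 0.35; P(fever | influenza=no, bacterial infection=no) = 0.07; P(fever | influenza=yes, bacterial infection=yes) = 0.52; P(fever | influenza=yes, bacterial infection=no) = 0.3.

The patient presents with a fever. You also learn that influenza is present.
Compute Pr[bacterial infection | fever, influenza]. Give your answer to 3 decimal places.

Pr[bacterial infection | fever, influenza] ≈ 0.461

P(fever | influenza) = 0.3·0.67 + 0.52·0.33 = 0.201000 + 0.171600 = 0.372600
Of this, 0.171600 comes from 0.52·0.33 (the bacterial infection=true cases).
Hence the posterior is 0.171600/0.372600 ≈ 0.461.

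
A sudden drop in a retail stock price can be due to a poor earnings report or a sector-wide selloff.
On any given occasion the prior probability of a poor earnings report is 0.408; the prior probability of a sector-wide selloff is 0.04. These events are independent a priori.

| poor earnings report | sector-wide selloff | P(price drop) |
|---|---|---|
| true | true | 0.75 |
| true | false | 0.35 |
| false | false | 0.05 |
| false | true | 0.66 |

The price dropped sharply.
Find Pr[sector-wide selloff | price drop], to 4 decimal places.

P(price drop) = 0.05·0.592·0.96 + 0.66·0.592·0.04 + 0.35·0.408·0.96 + 0.75·0.408·0.04 = 0.028416 + 0.015629 + 0.137088 + 0.012240 = 0.193373
The sector-wide selloff-present share is 0.015629 + 0.012240 = 0.027869.
P(sector-wide selloff | price drop) = 0.027869 / 0.193373 ≈ 0.1441

Pr[sector-wide selloff | price drop] ≈ 0.1441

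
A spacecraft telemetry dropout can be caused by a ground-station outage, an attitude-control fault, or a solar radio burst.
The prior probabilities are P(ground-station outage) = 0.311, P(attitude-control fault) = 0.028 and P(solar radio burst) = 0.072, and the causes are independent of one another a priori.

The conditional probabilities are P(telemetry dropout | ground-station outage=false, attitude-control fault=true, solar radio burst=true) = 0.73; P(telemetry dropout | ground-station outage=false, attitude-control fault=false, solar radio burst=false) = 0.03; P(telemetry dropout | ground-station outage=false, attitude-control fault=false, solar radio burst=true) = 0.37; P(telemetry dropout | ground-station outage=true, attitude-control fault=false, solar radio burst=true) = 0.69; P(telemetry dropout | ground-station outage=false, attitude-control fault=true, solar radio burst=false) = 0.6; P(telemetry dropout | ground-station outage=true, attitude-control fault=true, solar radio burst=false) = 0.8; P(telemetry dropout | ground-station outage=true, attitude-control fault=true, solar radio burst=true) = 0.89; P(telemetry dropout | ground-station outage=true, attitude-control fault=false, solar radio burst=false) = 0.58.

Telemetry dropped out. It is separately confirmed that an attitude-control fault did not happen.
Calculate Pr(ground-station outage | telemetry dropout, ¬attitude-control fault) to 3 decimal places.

Pr(ground-station outage | telemetry dropout, ¬attitude-control fault) ≈ 0.830

Enumerate the 4 (ground-station outage, solar radio burst) configurations and weight by the priors:
  P(telemetry dropout | ¬attitude-control fault) = 0.03*0.689*0.928 + 0.37*0.689*0.072 + 0.58*0.311*0.928 + 0.69*0.311*0.072
        = 0.019182 + 0.018355 + 0.167393 + 0.015450 = 0.220380
Configurations with ground-station outage contribute 0.182843, so
  P(ground-station outage | telemetry dropout, ¬attitude-control fault) = 0.182843 / 0.220380 ≈ 0.830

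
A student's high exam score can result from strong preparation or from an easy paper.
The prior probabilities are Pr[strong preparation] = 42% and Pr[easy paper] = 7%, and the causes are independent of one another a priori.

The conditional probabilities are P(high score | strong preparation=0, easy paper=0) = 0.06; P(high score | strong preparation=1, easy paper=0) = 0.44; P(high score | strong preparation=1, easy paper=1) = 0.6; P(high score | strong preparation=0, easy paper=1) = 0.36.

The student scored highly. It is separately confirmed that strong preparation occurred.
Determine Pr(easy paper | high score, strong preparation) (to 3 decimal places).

Pr(easy paper | high score, strong preparation) ≈ 0.093

Weight on easy paper=true, given the evidence: 0.6×0.07 = 0.042000
The normalizing constant is 0.44×0.93 + 0.6×0.07 = 0.451200
P(easy paper | high score, strong preparation) = 0.042000/0.451200 ≈ 0.093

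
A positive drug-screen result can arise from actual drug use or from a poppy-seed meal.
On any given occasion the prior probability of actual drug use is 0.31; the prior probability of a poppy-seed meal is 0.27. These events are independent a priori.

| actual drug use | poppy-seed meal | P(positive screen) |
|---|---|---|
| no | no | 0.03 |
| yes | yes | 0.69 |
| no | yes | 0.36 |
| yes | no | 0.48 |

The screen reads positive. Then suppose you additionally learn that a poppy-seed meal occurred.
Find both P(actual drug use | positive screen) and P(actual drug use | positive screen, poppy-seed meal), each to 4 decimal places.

P(actual drug use | positive screen) ≈ 0.6694; P(actual drug use | positive screen, poppy-seed meal) ≈ 0.4627

Numerator (weight on configurations with actual drug use): 0.108624 + 0.057753 = 0.166377
Normalizer over all consistent configurations: 0.03·0.69·0.73 + 0.36·0.69·0.27 + 0.48·0.31·0.73 + 0.69·0.31·0.27 = 0.248556
P(actual drug use | positive screen) = 0.166377/0.248556 ≈ 0.6694

Now also conditioning on poppy-seed meal=true:
P(positive screen | poppy-seed meal) = 0.36·0.69 + 0.69·0.31 = 0.248400 + 0.213900 = 0.462300
The actual drug use-present share is 0.69·0.31 = 0.213900.
Hence the posterior is 0.213900/0.462300 ≈ 0.4627.
— poppy-seed meal explains away the evidence for actual drug use.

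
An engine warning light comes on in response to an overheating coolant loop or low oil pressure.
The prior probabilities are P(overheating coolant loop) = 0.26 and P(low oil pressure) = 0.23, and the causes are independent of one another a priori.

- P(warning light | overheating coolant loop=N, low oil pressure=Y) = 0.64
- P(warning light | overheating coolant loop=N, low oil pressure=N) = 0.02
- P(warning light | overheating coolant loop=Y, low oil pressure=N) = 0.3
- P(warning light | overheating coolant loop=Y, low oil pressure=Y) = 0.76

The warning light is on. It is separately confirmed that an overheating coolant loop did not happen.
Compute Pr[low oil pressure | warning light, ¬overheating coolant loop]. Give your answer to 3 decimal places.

Sum P(warning light|·) weighted by the priors over both values of low oil pressure:
  P(warning light | ¬overheating coolant loop) = 0.02*0.77 + 0.64*0.23
        = 0.015400 + 0.147200 = 0.162600
Keeping only the low oil pressure-present terms gives 0.147200, so
  P(low oil pressure | warning light, ¬overheating coolant loop) = 0.147200 / 0.162600 ≈ 0.905

Pr[low oil pressure | warning light, ¬overheating coolant loop] ≈ 0.905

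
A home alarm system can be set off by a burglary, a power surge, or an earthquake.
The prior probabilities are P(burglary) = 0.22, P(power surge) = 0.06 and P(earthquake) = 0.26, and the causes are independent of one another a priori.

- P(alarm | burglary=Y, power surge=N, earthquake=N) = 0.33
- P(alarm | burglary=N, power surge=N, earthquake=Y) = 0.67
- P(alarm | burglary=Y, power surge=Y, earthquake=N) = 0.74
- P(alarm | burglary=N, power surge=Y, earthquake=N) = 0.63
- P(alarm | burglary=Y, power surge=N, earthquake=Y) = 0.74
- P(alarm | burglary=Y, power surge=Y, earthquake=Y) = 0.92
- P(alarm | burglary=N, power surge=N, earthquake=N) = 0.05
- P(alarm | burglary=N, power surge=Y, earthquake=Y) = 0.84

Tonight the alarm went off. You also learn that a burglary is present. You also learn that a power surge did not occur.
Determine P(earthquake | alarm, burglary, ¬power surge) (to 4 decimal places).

P(earthquake | alarm, burglary, ¬power surge) ≈ 0.4407

Enumerate both values of earthquake and weight by the priors:
  P(alarm | burglary, ¬power surge) = 0.33·0.74 + 0.74·0.26
        = 0.244200 + 0.192400 = 0.436600
Keeping only the earthquake-present terms gives 0.192400, so
  P(earthquake | alarm, burglary, ¬power surge) = 0.192400 / 0.436600 ≈ 0.4407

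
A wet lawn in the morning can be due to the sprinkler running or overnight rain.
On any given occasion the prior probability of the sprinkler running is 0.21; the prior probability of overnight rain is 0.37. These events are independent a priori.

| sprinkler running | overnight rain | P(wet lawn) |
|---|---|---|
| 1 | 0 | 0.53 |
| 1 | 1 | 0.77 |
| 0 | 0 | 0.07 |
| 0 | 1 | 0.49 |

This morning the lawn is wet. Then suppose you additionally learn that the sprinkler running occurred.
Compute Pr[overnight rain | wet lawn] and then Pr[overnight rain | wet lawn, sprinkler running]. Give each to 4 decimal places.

Pr[overnight rain | wet lawn] ≈ 0.6592; Pr[overnight rain | wet lawn, sprinkler running] ≈ 0.4604

P(wet lawn) = 0.07*0.79*0.63 + 0.49*0.79*0.37 + 0.53*0.21*0.63 + 0.77*0.21*0.37 = 0.034839 + 0.143227 + 0.070119 + 0.059829 = 0.308014
Restricting to configurations with overnight rain present: 0.143227 + 0.059829 = 0.203056.
So P(overnight rain | wet lawn) = 0.203056/0.308014 ≈ 0.6592.

Now condition on the additional information:
By total probability over both values of overnight rain:
  P(wet lawn | sprinkler running) = 0.53*0.63 + 0.77*0.37
        = 0.333900 + 0.284900 = 0.618800
Configurations with overnight rain contribute 0.284900, so
  P(overnight rain | wet lawn, sprinkler running) = 0.284900 / 0.618800 ≈ 0.4604
This is intercausal reasoning (explaining away): once sprinkler running accounts for the wet lawn, overnight rain becomes less likely.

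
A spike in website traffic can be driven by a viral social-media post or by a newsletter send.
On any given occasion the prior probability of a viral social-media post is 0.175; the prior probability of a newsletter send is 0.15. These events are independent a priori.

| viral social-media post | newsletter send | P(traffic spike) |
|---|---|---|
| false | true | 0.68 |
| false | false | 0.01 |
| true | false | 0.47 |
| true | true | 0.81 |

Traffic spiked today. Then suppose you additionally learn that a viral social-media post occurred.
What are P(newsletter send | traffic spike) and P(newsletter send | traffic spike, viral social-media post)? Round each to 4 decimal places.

P(newsletter send | traffic spike) ≈ 0.5781; P(newsletter send | traffic spike, viral social-media post) ≈ 0.2332

For the numerator, keep only newsletter send=true terms: 0.084150 + 0.021262 = 0.105412
Normalizer over all consistent configurations: 0.01×0.825×0.85 + 0.68×0.825×0.15 + 0.47×0.175×0.85 + 0.81×0.175×0.15 = 0.182337
P(newsletter send | traffic spike) = 0.105412/0.182337 ≈ 0.5781

Now condition on the additional information:
By total probability over both values of newsletter send:
  P(traffic spike | viral social-media post) = 0.47·0.85 + 0.81·0.15
        = 0.399500 + 0.121500 = 0.521000
Keeping only the newsletter send-present terms gives 0.121500, so
  P(newsletter send | traffic spike, viral social-media post) = 0.121500 / 0.521000 ≈ 0.2332
The drop from 0.5781 to 0.2332 is the explaining-away (discounting) effect.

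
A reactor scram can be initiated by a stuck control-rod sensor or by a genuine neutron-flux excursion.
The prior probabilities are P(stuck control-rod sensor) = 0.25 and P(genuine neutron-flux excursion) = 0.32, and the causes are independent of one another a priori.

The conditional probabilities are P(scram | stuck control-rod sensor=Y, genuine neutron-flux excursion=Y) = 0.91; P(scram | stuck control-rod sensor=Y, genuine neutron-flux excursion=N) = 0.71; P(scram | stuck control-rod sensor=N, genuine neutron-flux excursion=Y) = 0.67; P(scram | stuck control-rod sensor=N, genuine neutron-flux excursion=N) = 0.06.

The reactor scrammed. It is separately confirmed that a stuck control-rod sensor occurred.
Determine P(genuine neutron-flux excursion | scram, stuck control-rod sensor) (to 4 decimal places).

P(scram | stuck control-rod sensor) = 0.71*0.68 + 0.91*0.32 = 0.482800 + 0.291200 = 0.774000
Of this, 0.291200 comes from 0.91*0.32 (the genuine neutron-flux excursion=true cases).
P(genuine neutron-flux excursion | scram, stuck control-rod sensor) = 0.291200 / 0.774000 ≈ 0.3762

P(genuine neutron-flux excursion | scram, stuck control-rod sensor) ≈ 0.3762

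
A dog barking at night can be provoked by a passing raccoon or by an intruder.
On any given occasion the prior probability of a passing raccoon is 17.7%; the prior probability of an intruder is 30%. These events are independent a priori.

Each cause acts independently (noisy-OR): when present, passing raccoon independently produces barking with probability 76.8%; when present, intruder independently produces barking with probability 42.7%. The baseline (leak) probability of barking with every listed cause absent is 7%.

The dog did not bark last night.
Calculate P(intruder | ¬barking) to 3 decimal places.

Under noisy-OR, P(barking | causes) = 1 − (1−0.07)·∏(1−qᵢ) over the active causes.
Weight on intruder=true, given the evidence: 0.131571 + 0.006565 = 0.138136
Normalizer over all consistent configurations: 0.93·0.823·0.7 + 0.53289·0.823·0.3 + 0.21576·0.177·0.7 + 0.12363·0.177·0.3 = 0.700642
P(intruder | ¬barking) = 0.138136/0.700642 ≈ 0.197

P(intruder | ¬barking) ≈ 0.197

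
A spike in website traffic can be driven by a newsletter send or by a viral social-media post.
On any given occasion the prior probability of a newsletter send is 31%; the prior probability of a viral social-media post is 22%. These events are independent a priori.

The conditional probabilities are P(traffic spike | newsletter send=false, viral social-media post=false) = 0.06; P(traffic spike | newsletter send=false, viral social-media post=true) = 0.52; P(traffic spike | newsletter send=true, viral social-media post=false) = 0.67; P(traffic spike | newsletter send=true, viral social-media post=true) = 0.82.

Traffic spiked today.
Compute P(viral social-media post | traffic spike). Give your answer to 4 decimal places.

Weight on viral social-media post=true, given the evidence: 0.078936 + 0.055924 = 0.134860
Denominator P(traffic spike): 0.06×0.69×0.78 + 0.52×0.69×0.22 + 0.67×0.31×0.78 + 0.82×0.31×0.22 = 0.329158
Posterior = 0.134860 / 0.329158 ≈ 0.4097

P(viral social-media post | traffic spike) ≈ 0.4097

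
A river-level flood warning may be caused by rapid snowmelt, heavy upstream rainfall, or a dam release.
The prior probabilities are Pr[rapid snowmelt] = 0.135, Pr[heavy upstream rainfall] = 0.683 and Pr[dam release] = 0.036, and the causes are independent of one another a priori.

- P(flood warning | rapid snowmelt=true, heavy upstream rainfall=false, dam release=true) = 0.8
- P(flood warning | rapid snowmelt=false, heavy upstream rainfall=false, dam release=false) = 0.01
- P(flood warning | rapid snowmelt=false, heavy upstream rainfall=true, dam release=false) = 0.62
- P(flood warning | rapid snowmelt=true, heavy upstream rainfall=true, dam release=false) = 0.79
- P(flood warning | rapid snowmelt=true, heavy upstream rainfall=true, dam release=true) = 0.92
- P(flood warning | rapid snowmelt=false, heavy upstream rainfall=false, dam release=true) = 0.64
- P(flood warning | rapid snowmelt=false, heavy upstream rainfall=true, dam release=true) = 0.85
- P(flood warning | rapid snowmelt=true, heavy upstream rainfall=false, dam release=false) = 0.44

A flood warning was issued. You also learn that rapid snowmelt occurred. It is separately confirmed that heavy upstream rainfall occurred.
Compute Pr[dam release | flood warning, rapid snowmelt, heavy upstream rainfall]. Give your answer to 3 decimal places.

P(flood warning | rapid snowmelt, heavy upstream rainfall) = 0.79·0.964 + 0.92·0.036 = 0.761560 + 0.033120 = 0.794680
The dam release-present share is 0.92·0.036 = 0.033120.
P(dam release | flood warning, rapid snowmelt, heavy upstream rainfall) = 0.033120 / 0.794680 ≈ 0.042

Pr[dam release | flood warning, rapid snowmelt, heavy upstream rainfall] ≈ 0.042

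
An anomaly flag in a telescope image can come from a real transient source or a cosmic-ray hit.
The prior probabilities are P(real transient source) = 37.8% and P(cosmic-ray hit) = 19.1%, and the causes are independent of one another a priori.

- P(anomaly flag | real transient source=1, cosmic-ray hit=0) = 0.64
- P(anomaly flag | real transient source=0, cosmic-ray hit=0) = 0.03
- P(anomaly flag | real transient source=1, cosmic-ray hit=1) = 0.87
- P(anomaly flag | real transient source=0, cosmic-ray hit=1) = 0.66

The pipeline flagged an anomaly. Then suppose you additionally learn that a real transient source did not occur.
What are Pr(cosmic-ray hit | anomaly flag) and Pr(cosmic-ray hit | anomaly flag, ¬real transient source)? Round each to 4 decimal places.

Pr(cosmic-ray hit | anomaly flag) ≈ 0.4012; Pr(cosmic-ray hit | anomaly flag, ¬real transient source) ≈ 0.8386

Numerator (weight on configurations with cosmic-ray hit): 0.078409 + 0.062812 = 0.141221
The normalizing constant is 0.03·0.622·0.809 + 0.66·0.622·0.191 + 0.64·0.378·0.809 + 0.87·0.378·0.191 = 0.352030
P(cosmic-ray hit | anomaly flag) = 0.141221/0.352030 ≈ 0.4012

Now also conditioning on real transient source≠true:
Numerator (weight on configurations with cosmic-ray hit): 0.66×0.191 = 0.126060
Normalizer over all consistent configurations: 0.03×0.809 + 0.66×0.191 = 0.150330
Posterior = 0.126060 / 0.150330 ≈ 0.8386
Ruling out real transient source raises the posterior on cosmic-ray hit — the flip side of explaining away.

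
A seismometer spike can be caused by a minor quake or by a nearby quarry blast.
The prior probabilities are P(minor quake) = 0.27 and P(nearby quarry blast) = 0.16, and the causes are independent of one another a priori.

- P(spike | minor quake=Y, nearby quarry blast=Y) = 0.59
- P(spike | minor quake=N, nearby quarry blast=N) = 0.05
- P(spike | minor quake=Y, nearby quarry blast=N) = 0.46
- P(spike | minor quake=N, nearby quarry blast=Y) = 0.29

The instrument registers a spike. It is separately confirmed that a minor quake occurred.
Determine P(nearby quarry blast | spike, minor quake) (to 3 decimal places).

P(nearby quarry blast | spike, minor quake) ≈ 0.196

Sum P(spike|·) weighted by the priors over both values of nearby quarry blast:
  P(spike | minor quake) = 0.46*0.84 + 0.59*0.16
        = 0.386400 + 0.094400 = 0.480800
The terms with nearby quarry blast present sum to 0.094400, so
  P(nearby quarry blast | spike, minor quake) = 0.094400 / 0.480800 ≈ 0.196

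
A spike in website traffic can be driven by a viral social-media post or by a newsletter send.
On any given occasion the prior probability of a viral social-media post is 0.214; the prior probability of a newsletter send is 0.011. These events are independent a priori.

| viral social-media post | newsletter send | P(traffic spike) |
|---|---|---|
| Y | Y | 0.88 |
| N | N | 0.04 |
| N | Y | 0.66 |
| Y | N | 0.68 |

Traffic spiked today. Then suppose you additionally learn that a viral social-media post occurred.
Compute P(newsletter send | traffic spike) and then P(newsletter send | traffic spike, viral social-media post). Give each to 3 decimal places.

P(traffic spike) = 0.04·0.786·0.989 + 0.66·0.786·0.011 + 0.68·0.214·0.989 + 0.88·0.214·0.011 = 0.031094 + 0.005706 + 0.143919 + 0.002072 = 0.182791
Restricting to configurations with newsletter send present: 0.005706 + 0.002072 = 0.007778.
So P(newsletter send | traffic spike) = 0.007778/0.182791 ≈ 0.043.

With the extra evidence:
By total probability over both values of newsletter send:
  P(traffic spike | viral social-media post) = 0.68*0.989 + 0.88*0.011
        = 0.672520 + 0.009680 = 0.682200
Configurations with newsletter send contribute 0.009680, so
  P(newsletter send | traffic spike, viral social-media post) = 0.009680 / 0.682200 ≈ 0.014
Conditioning on viral social-media post lowers the posterior on newsletter send: the classic explaining-away effect in a common-effect structure.

P(newsletter send | traffic spike) ≈ 0.043; P(newsletter send | traffic spike, viral social-media post) ≈ 0.014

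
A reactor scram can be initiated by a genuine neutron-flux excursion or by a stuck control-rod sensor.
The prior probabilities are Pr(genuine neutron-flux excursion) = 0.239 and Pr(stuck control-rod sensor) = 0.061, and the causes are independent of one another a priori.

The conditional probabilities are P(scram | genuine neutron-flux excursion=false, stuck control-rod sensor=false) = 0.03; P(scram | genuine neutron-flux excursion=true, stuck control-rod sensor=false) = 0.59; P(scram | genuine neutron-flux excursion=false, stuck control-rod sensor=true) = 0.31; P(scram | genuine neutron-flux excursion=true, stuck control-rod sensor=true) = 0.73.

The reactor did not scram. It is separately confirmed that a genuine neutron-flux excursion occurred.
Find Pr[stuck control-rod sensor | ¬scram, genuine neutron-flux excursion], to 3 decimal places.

For the numerator, keep only stuck control-rod sensor=true terms: 0.27·0.061 = 0.016470
The normalizing constant is 0.41·0.939 + 0.27·0.061 = 0.401460
P(stuck control-rod sensor | ¬scram, genuine neutron-flux excursion) = 0.016470/0.401460 ≈ 0.041

Pr[stuck control-rod sensor | ¬scram, genuine neutron-flux excursion] ≈ 0.041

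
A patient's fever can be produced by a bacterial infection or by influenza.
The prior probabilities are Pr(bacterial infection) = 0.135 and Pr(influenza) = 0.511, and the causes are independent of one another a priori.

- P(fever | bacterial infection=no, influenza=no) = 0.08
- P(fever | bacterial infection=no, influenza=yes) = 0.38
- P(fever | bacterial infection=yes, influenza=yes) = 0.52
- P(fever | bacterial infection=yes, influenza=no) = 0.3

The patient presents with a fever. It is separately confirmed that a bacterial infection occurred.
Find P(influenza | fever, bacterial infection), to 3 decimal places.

By total probability over both values of influenza:
  P(fever | bacterial infection) = 0.3*0.489 + 0.52*0.511
        = 0.146700 + 0.265720 = 0.412420
The terms with influenza present sum to 0.265720, so
  P(influenza | fever, bacterial infection) = 0.265720 / 0.412420 ≈ 0.644

P(influenza | fever, bacterial infection) ≈ 0.644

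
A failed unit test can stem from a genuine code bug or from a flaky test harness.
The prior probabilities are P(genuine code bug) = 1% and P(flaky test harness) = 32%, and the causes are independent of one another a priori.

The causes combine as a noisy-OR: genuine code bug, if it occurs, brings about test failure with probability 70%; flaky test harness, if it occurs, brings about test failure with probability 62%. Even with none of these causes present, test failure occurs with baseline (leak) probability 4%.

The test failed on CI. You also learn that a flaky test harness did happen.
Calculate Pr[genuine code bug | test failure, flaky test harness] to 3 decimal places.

Under noisy-OR, P(test failure | causes) = 1 − (1−0.04)·∏(1−qᵢ) over the active causes.
Numerator (weight on configurations with genuine code bug): 0.89056·0.01 = 0.008906
The normalizing constant is 0.6352·0.99 + 0.89056·0.01 = 0.637754
Posterior = 0.008906 / 0.637754 ≈ 0.014

Pr[genuine code bug | test failure, flaky test harness] ≈ 0.014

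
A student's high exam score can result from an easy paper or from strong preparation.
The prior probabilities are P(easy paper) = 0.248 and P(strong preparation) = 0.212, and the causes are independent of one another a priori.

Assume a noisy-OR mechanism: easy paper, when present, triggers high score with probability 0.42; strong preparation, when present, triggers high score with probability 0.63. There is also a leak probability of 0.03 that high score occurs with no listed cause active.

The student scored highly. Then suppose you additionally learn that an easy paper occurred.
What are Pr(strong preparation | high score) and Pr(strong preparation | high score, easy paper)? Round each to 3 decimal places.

Under noisy-OR, P(high score | causes) = 1 − (1−0.03)·∏(1−qᵢ) over the active causes.
Numerator (weight on configurations with strong preparation): 0.102207 + 0.041632 = 0.143839
Normalizer over all consistent configurations: 0.03×0.752×0.788 + 0.6411×0.752×0.212 + 0.4374×0.248×0.788 + 0.791838×0.248×0.212 = 0.247094
P(strong preparation | high score) = 0.143839/0.247094 ≈ 0.582

Now also conditioning on easy paper=true:
P(high score | easy paper) = 0.4374*0.788 + 0.791838*0.212 = 0.344671 + 0.167870 = 0.512541
The strong preparation-present share is 0.791838*0.212 = 0.167870.
Hence the posterior is 0.167870/0.512541 ≈ 0.328.
— easy paper explains away the evidence for strong preparation.

Pr(strong preparation | high score) ≈ 0.582; Pr(strong preparation | high score, easy paper) ≈ 0.328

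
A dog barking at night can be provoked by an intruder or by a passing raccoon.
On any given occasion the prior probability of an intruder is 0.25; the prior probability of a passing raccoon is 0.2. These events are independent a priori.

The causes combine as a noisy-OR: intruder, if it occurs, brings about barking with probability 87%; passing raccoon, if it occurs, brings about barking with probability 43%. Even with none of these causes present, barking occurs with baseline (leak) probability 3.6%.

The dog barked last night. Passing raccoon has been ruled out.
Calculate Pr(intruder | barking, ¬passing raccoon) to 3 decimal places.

Pr(intruder | barking, ¬passing raccoon) ≈ 0.890

Under noisy-OR, P(barking | causes) = 1 − (1−0.036)·∏(1−qᵢ) over the active causes.
Sum P(barking|·) weighted by the priors over both values of intruder:
  P(barking | ¬passing raccoon) = 0.036×0.75 + 0.87468×0.25
        = 0.027000 + 0.218670 = 0.245670
The terms with intruder present sum to 0.218670, so
  P(intruder | barking, ¬passing raccoon) = 0.218670 / 0.245670 ≈ 0.890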